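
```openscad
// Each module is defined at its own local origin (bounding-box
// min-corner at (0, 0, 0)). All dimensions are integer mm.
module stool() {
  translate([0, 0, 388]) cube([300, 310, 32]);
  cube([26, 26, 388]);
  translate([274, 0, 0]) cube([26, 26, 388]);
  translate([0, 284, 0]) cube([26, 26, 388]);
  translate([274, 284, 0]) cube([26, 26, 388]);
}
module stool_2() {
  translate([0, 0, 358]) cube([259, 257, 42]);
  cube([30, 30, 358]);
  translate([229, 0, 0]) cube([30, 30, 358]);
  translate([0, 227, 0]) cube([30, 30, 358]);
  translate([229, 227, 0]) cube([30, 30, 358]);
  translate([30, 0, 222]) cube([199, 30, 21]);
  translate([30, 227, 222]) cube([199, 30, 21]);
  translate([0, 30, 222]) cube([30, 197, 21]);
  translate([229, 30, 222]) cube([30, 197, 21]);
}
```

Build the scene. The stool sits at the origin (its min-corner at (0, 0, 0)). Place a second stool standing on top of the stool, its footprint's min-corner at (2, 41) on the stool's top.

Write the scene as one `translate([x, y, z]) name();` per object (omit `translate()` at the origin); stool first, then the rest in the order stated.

stool();
translate([2, 41, 420]) stool_2();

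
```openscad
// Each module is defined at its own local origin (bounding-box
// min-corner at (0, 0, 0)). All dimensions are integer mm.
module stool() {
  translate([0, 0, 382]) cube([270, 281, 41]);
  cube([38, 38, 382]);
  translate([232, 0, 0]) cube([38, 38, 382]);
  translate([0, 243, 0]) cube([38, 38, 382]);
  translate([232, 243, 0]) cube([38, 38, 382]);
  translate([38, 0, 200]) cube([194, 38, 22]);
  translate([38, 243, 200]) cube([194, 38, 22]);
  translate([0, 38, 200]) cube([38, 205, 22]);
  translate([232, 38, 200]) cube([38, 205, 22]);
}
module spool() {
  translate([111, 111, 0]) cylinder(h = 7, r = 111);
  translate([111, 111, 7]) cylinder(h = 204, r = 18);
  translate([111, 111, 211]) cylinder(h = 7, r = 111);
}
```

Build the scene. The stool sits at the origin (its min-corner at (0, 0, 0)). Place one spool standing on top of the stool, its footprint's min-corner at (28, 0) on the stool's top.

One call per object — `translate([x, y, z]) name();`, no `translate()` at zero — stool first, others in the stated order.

stool();
translate([28, 0, 423]) spool();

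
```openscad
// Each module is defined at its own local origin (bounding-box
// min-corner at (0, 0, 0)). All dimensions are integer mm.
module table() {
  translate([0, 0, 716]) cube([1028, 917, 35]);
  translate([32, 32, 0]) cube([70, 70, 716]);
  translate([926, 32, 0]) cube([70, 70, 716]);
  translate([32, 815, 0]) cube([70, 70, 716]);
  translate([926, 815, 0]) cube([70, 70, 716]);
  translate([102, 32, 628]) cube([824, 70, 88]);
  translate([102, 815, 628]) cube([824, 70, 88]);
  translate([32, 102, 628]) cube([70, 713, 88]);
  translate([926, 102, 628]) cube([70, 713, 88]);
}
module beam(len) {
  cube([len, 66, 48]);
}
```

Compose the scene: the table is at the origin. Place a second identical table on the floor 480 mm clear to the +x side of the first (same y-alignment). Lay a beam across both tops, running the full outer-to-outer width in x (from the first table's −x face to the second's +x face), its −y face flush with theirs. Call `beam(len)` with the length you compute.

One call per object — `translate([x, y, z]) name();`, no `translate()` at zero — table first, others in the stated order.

table();
translate([1508, 0, 0]) table();
translate([0, 0, 751]) beam(2536);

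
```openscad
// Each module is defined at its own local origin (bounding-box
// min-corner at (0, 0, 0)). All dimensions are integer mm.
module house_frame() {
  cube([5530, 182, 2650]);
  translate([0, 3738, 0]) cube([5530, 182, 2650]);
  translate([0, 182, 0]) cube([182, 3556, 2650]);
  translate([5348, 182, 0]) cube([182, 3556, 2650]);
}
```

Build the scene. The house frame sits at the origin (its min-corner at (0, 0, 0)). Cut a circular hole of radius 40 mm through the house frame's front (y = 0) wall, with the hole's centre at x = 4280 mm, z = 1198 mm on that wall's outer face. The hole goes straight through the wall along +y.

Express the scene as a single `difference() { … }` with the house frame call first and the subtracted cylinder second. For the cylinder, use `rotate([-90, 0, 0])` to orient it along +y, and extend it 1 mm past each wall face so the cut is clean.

difference() {
  house_frame();
  translate([4280, -1, 1198]) rotate([-90, 0, 0]) cylinder(h = 184, r = 40);
}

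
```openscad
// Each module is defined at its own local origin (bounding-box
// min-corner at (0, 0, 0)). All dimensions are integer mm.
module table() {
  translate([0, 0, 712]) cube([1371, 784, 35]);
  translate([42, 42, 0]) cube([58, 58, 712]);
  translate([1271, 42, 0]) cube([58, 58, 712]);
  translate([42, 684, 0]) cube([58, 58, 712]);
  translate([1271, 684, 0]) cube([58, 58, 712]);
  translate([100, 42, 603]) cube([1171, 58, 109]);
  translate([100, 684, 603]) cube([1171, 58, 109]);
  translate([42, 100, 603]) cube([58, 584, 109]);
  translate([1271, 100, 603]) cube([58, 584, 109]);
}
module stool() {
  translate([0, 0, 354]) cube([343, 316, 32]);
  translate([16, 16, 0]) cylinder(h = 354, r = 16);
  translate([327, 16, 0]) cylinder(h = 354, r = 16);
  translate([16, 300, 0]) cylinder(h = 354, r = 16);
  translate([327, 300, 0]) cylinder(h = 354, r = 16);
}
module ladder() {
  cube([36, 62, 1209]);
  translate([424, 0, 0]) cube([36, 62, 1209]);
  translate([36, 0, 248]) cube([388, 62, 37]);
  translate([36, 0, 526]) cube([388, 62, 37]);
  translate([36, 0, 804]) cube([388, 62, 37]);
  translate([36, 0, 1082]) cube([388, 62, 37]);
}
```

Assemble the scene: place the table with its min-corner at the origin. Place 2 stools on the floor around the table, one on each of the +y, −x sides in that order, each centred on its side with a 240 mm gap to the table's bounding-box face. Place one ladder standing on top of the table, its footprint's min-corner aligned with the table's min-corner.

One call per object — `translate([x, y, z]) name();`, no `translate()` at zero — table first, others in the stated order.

table();
translate([514, 1024, 0]) stool();
translate([-583, 234, 0]) stool();
translate([0, 0, 747]) ladder();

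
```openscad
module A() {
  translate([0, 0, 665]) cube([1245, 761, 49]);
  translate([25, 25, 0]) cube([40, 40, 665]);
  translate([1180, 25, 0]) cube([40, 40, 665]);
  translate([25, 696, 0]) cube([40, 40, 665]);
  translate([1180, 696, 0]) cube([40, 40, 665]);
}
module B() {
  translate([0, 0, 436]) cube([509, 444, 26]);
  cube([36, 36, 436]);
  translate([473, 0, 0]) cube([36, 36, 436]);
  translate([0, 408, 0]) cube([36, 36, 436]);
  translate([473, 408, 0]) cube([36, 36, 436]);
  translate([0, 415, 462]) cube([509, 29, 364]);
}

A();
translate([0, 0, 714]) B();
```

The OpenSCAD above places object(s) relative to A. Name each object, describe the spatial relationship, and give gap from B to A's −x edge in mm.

The chair's min-x is at 0; the table's min-x is 0; gap = 0 mm.

A is a table. B is a chair. The chair is on top of the table. The gap from the chair to the table's −x edge is 0 mm.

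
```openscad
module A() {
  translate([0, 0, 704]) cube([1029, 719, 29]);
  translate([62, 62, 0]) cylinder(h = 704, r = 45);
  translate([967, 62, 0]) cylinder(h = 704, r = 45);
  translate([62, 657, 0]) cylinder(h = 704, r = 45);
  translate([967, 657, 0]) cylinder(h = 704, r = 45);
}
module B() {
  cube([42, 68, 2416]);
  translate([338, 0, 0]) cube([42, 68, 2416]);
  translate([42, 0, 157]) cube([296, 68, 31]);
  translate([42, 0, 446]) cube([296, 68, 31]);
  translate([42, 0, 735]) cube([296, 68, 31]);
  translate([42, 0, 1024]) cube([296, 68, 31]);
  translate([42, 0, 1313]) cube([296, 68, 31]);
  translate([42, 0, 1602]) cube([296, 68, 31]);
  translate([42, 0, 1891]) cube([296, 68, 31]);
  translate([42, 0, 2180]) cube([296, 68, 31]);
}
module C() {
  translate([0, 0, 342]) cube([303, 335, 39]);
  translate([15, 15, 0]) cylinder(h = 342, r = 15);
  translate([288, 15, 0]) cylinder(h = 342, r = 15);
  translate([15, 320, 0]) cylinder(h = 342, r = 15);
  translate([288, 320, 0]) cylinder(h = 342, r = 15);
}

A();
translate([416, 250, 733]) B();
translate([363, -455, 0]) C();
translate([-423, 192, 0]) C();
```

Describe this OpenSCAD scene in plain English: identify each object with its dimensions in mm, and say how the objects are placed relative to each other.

A is a table with a 1029×719 mm rectangular top, 29 mm thick, top surface at z = 733 mm, supported by four round legs of 90 mm diameter, each leg's bounding box inset 17 mm from the nearest pair of top edges, running from the floor.

B is a wooden ladder with two side rails of 42×68 mm section and 2416 mm height, set 380 mm apart overall. Between them run 8 rectangular rungs (68 mm deep, 31 mm thick), front faces flush with the rails' −y face. The bottom of the first rung is 157 mm above the floor and each subsequent rung is 289 mm higher than the one below.

C is a four-legged stool. The seat is 303×335 mm, 39 mm thick, top at z = 381 mm. It stands on four round legs, each 30 mm in diameter, from z = 0 to the seat underside, each leg's axis is inset half a diameter from the nearest pair of seat edges (so the leg's bounding box is flush with the corner).

The ladder is on top of the table. Two stools sit around the table at the −y, −x sides.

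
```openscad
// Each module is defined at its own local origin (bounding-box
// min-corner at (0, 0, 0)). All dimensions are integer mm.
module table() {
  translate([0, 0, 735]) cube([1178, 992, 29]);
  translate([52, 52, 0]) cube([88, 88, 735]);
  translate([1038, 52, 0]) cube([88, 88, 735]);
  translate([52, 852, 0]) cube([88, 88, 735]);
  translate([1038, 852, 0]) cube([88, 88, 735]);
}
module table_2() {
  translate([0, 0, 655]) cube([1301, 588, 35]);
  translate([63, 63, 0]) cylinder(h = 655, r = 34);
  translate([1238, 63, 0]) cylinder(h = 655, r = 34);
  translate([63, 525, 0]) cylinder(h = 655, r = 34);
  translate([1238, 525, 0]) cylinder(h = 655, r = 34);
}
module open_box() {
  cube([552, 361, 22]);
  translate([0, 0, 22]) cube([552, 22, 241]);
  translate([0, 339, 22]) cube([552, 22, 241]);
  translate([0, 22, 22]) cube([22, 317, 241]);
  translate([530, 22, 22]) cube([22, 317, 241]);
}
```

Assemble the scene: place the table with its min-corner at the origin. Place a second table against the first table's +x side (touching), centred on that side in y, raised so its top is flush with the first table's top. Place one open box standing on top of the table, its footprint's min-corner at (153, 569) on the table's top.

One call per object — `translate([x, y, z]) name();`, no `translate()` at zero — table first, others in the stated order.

table();
translate([1178, 202, 74]) table_2();
translate([153, 569, 764]) open_box();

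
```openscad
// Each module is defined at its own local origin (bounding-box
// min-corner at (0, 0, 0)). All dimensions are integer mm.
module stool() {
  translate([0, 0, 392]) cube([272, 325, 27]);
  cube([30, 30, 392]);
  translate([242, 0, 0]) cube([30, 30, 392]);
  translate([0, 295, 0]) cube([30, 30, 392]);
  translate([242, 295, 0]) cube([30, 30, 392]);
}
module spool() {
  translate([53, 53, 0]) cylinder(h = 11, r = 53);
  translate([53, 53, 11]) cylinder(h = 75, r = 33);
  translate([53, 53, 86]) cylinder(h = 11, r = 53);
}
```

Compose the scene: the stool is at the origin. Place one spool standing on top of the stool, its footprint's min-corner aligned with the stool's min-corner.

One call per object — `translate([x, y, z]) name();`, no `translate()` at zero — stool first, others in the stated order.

stool();
translate([0, 0, 419]) spool();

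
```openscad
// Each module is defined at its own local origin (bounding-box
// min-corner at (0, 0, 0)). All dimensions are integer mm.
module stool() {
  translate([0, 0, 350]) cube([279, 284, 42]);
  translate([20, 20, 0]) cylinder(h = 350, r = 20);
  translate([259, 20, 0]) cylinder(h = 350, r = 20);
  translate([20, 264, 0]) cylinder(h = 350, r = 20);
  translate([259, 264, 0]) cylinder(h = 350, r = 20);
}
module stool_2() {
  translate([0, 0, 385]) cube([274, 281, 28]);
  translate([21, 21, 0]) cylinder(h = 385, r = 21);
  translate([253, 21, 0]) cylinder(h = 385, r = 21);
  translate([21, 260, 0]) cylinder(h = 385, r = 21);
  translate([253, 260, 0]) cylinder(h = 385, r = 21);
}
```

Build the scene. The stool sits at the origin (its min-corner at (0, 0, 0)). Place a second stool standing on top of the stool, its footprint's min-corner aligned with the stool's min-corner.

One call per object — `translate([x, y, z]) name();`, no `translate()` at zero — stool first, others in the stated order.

stool();
translate([0, 0, 392]) stool_2();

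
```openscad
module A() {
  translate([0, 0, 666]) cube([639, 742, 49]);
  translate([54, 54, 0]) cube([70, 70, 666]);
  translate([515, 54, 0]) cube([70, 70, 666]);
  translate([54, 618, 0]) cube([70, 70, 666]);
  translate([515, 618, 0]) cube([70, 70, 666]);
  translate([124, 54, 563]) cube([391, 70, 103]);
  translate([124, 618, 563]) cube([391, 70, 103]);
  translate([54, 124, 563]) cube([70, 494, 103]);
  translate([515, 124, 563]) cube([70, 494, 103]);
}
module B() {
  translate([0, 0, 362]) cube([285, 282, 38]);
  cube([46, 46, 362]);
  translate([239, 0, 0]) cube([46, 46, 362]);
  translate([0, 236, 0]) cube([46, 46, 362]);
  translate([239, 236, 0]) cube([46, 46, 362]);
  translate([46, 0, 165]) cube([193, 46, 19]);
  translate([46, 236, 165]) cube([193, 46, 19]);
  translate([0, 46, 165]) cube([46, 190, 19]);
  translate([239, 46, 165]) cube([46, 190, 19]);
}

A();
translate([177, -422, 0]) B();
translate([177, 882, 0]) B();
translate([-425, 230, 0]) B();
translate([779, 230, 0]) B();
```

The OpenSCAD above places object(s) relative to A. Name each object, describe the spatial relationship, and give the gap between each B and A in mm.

Each stool's nearest face is 140 mm from the table's bounding box.

A is a table. B is a stool. Four stools sit around the table at the −y, +y, −x, +x sides. The gap between each stool and the table is 140 mm.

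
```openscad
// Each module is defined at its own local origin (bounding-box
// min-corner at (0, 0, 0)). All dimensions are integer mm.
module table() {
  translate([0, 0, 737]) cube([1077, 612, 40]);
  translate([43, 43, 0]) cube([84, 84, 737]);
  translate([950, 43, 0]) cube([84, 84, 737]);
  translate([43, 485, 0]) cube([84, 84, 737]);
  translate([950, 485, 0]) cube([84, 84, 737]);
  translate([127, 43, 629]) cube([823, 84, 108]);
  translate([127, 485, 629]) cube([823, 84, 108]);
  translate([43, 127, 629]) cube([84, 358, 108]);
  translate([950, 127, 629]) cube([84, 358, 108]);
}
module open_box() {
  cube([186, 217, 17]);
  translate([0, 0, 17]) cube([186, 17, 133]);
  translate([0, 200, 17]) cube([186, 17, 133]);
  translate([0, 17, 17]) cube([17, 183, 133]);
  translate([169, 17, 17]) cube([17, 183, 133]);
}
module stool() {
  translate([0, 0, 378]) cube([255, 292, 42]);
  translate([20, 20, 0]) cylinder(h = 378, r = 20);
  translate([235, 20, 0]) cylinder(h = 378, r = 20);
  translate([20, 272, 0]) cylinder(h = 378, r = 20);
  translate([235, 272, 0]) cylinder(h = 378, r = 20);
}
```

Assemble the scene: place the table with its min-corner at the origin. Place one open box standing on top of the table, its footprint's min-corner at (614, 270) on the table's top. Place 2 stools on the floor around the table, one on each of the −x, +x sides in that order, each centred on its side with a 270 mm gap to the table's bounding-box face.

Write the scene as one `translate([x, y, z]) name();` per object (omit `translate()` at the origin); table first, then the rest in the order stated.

table();
translate([614, 270, 777]) open_box();
translate([-525, 160, 0]) stool();
translate([1347, 160, 0]) stool();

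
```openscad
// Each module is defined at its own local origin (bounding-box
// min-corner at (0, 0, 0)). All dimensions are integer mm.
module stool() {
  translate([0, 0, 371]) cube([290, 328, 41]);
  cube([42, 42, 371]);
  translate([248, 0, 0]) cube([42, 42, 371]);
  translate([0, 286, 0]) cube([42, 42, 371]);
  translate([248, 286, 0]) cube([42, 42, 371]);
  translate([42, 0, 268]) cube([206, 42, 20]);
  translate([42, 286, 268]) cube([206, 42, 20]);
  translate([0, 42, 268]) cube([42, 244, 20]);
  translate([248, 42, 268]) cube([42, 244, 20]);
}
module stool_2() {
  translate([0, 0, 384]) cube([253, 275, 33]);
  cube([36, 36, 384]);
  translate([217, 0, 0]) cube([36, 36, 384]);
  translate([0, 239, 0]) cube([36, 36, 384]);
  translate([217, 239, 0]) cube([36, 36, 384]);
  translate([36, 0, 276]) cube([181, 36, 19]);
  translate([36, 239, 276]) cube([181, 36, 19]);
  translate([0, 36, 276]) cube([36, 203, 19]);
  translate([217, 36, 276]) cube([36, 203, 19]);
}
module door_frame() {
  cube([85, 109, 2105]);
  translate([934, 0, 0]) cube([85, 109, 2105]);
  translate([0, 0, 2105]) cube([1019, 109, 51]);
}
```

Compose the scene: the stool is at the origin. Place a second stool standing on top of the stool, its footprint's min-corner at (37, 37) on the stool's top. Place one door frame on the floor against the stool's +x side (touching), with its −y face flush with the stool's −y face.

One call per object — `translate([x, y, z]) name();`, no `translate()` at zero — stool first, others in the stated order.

stool();
translate([37, 37, 412]) stool_2();
translate([290, 0, 0]) door_frame();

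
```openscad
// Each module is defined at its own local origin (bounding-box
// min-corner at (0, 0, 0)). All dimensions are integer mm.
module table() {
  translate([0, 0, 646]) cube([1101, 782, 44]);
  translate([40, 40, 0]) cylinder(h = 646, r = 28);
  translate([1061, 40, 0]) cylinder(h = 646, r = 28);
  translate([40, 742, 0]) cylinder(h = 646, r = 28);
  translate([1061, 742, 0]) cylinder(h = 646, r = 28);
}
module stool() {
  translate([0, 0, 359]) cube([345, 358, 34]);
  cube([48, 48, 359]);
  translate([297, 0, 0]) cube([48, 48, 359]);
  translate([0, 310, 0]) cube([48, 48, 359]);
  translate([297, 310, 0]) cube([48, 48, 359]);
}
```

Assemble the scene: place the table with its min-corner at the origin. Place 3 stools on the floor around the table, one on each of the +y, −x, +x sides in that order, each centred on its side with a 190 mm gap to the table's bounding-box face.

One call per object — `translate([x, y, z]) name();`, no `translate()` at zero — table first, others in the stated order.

table();
translate([378, 972, 0]) stool();
translate([-535, 212, 0]) stool();
translate([1291, 212, 0]) stool();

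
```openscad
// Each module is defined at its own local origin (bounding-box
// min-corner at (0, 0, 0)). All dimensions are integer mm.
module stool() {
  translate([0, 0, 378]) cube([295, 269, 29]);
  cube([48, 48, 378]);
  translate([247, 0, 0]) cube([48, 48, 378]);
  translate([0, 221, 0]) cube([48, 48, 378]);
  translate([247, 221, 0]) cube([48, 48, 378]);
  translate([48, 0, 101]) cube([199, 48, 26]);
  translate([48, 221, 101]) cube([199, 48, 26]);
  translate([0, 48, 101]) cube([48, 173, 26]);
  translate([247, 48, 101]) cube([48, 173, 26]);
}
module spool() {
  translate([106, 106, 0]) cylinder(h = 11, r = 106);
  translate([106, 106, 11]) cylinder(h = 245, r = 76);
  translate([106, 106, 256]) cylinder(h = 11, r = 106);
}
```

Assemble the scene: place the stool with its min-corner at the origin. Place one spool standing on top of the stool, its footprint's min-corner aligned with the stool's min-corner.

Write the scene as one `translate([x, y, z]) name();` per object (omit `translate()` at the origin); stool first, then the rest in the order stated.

stool();
translate([0, 0, 407]) spool();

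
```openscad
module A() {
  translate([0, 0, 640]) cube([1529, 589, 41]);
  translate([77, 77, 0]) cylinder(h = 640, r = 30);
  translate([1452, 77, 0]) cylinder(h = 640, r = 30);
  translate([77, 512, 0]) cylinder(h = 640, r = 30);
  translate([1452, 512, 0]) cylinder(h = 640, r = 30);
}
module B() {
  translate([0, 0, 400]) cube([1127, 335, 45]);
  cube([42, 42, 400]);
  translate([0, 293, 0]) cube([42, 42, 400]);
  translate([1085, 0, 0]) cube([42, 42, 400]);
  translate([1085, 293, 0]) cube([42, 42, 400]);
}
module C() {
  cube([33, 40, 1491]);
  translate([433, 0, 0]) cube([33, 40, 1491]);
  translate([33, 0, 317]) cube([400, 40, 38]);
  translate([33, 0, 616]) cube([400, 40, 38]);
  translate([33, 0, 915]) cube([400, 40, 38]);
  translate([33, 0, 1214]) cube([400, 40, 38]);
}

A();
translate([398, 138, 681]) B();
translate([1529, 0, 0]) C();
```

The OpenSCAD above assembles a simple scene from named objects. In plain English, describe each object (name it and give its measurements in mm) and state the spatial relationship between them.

A is a table: top 1529 mm (x) × 589 mm (y), 41 mm thick, upper face at z = 681 mm, on four round legs of 60 mm diameter, each leg's bounding box inset 47 mm from the nearest pair of top edges, running from z = 0 to the bottom of the top.

B is a bench: a 1127×335 mm seat slab, 45 mm thick, top at z = 445 mm, on four 42×42 mm square legs flush with the seat corners and standing on z = 0.

C is a wooden ladder with two side rails of 33×40 mm section and 1491 mm height, set 466 mm apart overall. Between them run 4 rectangular rungs (40 mm deep, 38 mm thick), front faces flush with the rails' −y face. The bottom of the first rung is 317 mm above the floor and each subsequent rung is 299 mm higher than the one below.

The bench is on top of the table. The ladder is against the table's +x side, with their −y faces flush.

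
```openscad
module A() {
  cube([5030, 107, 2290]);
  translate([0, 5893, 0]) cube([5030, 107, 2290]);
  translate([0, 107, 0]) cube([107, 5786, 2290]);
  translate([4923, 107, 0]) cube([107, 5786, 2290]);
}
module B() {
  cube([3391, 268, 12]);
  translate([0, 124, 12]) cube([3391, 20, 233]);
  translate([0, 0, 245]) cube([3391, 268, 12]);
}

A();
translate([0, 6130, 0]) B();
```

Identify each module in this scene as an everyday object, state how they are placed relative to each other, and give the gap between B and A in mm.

A is a house frame. B is an I-beam. The I-beam is on the floor beside the house frame on its +y side. The gap between the I-beam and the house frame is 130 mm.

The I-beam's nearest face is 130 mm from the house frame's +y face.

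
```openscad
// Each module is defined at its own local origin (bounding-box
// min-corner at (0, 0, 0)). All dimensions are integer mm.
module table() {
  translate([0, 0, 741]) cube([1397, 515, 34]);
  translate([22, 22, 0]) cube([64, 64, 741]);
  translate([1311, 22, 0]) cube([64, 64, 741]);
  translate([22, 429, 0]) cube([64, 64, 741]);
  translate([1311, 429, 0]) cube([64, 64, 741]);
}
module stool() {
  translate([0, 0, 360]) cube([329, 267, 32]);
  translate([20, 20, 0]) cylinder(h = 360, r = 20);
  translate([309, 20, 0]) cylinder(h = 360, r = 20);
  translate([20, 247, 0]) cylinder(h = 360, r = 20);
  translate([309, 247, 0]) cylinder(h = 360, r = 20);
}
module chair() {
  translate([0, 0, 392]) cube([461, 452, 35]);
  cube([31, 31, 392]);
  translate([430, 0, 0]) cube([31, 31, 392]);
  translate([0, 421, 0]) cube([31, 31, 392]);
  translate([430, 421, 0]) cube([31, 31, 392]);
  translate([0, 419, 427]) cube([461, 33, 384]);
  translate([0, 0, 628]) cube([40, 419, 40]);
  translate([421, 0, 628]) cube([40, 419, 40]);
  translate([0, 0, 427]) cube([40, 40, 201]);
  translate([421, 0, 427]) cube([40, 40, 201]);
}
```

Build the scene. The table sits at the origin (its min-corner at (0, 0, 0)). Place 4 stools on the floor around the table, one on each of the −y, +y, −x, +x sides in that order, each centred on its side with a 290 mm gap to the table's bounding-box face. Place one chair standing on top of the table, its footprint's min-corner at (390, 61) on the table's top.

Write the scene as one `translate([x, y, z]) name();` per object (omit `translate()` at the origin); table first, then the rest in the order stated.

table();
translate([534, -557, 0]) stool();
translate([534, 805, 0]) stool();
translate([-619, 124, 0]) stool();
translate([1687, 124, 0]) stool();
translate([390, 61, 775]) chair();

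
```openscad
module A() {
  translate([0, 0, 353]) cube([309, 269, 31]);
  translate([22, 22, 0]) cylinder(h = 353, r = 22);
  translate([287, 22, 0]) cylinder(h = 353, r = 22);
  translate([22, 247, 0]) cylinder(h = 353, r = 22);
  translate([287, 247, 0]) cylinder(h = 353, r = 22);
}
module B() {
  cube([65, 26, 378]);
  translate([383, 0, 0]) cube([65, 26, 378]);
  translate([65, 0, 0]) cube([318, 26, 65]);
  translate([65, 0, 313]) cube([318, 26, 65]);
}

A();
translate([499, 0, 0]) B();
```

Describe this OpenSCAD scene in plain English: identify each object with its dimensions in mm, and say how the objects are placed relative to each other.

A is a four-legged stool. The seat is a 309×269×31 mm slab whose top surface is at z = 384 mm; four round legs, each 44 mm in diameter, run from the floor (z = 0) to the underside of the seat, each leg's axis is inset half a diameter from the nearest pair of seat edges (so the leg's bounding box is flush with the corner).

B is a picture frame with a 318×248 mm rectangular opening (x by z) and a uniform 65 mm border on every side. Frame depth is 26 mm along y. It is built from two vertical stiles running the full outside height and two horizontal rails spanning the gap between the stiles.

The picture frame is on the floor beside the stool on its +x side.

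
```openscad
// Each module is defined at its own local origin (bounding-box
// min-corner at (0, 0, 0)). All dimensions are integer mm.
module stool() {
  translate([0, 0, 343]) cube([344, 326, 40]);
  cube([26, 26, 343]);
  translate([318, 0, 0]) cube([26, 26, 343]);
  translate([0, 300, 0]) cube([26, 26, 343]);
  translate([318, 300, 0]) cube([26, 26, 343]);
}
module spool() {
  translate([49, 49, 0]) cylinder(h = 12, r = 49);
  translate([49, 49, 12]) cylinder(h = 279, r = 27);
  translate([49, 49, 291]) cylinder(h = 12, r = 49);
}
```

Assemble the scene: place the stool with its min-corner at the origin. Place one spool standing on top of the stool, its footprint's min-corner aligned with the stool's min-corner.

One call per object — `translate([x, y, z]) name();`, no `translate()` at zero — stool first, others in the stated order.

stool();
translate([0, 0, 383]) spool();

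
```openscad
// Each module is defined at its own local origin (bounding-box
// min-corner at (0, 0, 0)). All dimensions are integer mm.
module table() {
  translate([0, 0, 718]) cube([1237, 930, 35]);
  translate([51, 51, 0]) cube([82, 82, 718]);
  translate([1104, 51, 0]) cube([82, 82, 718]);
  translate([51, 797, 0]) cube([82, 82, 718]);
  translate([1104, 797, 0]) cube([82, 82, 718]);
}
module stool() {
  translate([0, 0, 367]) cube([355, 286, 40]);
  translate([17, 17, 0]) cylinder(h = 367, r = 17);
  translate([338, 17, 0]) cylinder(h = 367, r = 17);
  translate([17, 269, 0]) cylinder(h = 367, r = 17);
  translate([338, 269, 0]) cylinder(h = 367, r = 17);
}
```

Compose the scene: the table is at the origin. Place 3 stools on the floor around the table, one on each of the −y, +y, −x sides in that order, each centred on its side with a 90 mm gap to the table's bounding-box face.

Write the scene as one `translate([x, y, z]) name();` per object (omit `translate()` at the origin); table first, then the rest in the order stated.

table();
translate([441, -376, 0]) stool();
translate([441, 1020, 0]) stool();
translate([-445, 322, 0]) stool();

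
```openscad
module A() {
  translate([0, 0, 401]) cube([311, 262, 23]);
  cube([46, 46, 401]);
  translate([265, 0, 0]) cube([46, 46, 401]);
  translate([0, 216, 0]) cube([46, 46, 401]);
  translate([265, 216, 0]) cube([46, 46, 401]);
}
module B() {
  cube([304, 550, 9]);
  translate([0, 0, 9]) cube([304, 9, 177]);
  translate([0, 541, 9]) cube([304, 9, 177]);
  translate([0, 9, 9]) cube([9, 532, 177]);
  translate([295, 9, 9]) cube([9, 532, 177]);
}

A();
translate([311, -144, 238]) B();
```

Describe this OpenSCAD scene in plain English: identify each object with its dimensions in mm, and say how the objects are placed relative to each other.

A is a four-legged stool. The seat is a 311×262×23 mm slab whose top surface is at z = 424 mm; four square legs, each 46×46 mm in cross-section, run from the floor (z = 0) to the underside of the seat, each flush with a corner of the seat.

B is an open-topped rectangular box: outside dimensions 304×550×186 mm, with a uniform wall and base thickness of 9 mm. The base is a full 304×550 slab on the floor; four walls sit on top of the base. The front and back walls (the −y and +y sides) span the full width; the two side walls fit between them.

The open box is beside the stool with their tops flush at z = 424.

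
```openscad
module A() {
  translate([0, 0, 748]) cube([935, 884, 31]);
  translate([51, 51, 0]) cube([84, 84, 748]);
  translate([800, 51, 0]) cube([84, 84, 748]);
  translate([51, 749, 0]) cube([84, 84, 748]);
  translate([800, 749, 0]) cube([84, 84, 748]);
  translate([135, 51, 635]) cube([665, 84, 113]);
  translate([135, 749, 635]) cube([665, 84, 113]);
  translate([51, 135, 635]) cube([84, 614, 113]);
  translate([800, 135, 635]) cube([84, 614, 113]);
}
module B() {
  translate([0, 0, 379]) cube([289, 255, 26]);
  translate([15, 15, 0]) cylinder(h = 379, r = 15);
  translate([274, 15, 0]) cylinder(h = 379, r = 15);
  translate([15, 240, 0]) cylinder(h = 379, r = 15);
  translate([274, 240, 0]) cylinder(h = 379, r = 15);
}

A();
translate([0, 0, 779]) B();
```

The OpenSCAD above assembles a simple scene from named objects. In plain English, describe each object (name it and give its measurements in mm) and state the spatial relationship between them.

A is a table: top 935 mm (x) × 884 mm (y), 31 mm thick, upper face at z = 779 mm, on four 84×84 mm square legs, each inset 51 mm from the nearest pair of top edges, running from z = 0 to the bottom of the top. Four apron rails, 84 mm thick and 113 mm tall, run between adjacent legs with their top edges flush with the underside of the top and their outer faces flush with the legs' outer faces.

B is a simple wooden stool: a rectangular seat 289 mm (x) by 255 mm (y), 26 mm thick, top face at z = 405 mm, on four round legs, each 30 mm in diameter. The legs rest on z = 0, each leg's axis is inset half a diameter from the nearest pair of seat edges (so the leg's bounding box is flush with the corner).

The stool is on top of the table.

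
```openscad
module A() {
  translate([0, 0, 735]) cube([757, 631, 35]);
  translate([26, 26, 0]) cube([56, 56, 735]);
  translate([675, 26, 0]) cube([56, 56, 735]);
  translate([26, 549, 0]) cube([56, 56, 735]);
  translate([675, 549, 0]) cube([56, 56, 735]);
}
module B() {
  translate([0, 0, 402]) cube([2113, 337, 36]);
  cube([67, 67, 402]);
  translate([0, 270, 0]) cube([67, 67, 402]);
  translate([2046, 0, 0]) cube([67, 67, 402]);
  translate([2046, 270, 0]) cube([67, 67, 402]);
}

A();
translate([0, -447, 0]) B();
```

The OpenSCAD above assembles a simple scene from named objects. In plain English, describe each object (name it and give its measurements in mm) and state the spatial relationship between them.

A is a rectangular dining table. The top is 757×631×35 mm with its upper surface at z = 770 mm. It stands on four 56×56 mm square legs, each inset 26 mm from the nearest pair of top edges, running from the floor to the underside of the top.

B is a bench: a 2113×337 mm seat slab, 36 mm thick, top at z = 438 mm, on four 67×67 mm square legs flush with the seat corners and standing on z = 0.

The bench is on the floor beside the table on its −y side.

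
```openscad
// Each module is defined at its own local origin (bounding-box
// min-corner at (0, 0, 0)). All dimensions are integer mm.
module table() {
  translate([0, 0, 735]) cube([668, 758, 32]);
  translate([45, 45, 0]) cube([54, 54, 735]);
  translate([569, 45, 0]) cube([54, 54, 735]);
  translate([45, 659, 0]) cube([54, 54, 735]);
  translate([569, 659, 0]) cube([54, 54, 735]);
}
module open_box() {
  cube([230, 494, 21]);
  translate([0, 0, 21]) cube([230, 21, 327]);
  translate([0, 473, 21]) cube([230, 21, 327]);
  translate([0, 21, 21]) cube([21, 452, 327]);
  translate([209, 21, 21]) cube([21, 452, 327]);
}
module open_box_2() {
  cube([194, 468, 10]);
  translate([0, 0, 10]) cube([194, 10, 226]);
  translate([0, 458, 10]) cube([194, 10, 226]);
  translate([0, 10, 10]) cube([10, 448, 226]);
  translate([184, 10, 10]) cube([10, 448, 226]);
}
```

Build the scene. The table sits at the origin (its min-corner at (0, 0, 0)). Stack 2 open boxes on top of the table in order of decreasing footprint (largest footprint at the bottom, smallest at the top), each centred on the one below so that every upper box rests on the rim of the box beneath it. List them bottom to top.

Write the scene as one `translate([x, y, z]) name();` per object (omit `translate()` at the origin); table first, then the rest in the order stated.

table();
translate([219, 132, 767]) open_box();
translate([237, 145, 1115]) open_box_2();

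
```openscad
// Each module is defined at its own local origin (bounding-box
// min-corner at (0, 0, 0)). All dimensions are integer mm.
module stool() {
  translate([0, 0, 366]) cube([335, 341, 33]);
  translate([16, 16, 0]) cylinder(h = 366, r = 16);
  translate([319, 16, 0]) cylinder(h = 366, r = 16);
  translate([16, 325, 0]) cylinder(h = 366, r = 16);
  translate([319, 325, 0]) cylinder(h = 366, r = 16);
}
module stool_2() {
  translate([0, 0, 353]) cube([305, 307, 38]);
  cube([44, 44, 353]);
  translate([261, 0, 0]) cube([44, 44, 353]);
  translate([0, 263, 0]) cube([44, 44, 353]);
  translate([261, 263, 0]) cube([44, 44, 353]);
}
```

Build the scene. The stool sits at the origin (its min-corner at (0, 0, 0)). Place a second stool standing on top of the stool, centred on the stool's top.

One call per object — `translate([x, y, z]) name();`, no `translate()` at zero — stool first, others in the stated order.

stool();
translate([15, 17, 399]) stool_2();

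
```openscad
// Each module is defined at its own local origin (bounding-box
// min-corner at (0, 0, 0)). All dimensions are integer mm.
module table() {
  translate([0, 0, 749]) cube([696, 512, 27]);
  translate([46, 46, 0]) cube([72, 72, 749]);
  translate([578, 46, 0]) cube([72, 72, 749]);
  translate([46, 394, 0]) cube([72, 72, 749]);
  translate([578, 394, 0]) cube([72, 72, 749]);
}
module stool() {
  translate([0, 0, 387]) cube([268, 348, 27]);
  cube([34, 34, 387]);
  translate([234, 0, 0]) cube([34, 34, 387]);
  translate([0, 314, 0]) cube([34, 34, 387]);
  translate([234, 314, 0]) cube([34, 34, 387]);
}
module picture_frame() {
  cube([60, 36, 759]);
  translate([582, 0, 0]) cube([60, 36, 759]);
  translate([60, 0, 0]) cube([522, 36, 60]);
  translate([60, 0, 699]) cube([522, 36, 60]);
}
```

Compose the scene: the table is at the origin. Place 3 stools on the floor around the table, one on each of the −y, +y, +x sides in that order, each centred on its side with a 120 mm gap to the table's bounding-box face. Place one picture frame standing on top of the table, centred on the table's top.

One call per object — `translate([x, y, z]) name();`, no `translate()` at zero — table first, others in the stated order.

table();
translate([214, -468, 0]) stool();
translate([214, 632, 0]) stool();
translate([816, 82, 0]) stool();
translate([27, 238, 776]) picture_frame();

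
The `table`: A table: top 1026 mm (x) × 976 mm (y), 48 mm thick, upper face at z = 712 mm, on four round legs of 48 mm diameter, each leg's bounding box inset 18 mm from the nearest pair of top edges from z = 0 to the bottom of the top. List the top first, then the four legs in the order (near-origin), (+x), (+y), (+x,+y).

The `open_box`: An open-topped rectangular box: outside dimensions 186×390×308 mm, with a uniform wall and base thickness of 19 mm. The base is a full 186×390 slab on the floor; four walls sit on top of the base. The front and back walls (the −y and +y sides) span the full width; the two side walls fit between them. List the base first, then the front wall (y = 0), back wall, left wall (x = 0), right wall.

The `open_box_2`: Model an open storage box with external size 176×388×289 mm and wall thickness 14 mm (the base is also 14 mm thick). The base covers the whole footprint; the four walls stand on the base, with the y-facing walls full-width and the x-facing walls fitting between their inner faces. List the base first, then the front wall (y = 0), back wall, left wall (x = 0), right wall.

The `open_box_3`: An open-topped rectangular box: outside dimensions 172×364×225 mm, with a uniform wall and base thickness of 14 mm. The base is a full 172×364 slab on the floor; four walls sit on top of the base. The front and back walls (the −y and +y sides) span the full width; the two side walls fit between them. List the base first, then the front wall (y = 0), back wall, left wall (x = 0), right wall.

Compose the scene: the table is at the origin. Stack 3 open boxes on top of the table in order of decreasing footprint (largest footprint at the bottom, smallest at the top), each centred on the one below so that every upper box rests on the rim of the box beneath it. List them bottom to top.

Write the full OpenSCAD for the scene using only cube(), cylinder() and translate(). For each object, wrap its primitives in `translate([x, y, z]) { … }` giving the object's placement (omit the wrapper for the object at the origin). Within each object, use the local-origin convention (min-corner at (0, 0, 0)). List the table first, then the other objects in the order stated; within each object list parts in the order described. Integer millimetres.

translate([0, 0, 664]) cube([1026, 976, 48]);
translate([42, 42, 0]) cylinder(h = 664, r = 24);
translate([984, 42, 0]) cylinder(h = 664, r = 24);
translate([42, 934, 0]) cylinder(h = 664, r = 24);
translate([984, 934, 0]) cylinder(h = 664, r = 24);
translate([420, 293, 712]) {
  cube([186, 390, 19]);
  translate([0, 0, 19]) cube([186, 19, 289]);
  translate([0, 371, 19]) cube([186, 19, 289]);
  translate([0, 19, 19]) cube([19, 352, 289]);
  translate([167, 19, 19]) cube([19, 352, 289]);
}
translate([425, 294, 1020]) {
  cube([176, 388, 14]);
  translate([0, 0, 14]) cube([176, 14, 275]);
  translate([0, 374, 14]) cube([176, 14, 275]);
  translate([0, 14, 14]) cube([14, 360, 275]);
  translate([162, 14, 14]) cube([14, 360, 275]);
}
translate([427, 306, 1309]) {
  cube([172, 364, 14]);
  translate([0, 0, 14]) cube([172, 14, 211]);
  translate([0, 350, 14]) cube([172, 14, 211]);
  translate([0, 14, 14]) cube([14, 336, 211]);
  translate([158, 14, 14]) cube([14, 336, 211]);
}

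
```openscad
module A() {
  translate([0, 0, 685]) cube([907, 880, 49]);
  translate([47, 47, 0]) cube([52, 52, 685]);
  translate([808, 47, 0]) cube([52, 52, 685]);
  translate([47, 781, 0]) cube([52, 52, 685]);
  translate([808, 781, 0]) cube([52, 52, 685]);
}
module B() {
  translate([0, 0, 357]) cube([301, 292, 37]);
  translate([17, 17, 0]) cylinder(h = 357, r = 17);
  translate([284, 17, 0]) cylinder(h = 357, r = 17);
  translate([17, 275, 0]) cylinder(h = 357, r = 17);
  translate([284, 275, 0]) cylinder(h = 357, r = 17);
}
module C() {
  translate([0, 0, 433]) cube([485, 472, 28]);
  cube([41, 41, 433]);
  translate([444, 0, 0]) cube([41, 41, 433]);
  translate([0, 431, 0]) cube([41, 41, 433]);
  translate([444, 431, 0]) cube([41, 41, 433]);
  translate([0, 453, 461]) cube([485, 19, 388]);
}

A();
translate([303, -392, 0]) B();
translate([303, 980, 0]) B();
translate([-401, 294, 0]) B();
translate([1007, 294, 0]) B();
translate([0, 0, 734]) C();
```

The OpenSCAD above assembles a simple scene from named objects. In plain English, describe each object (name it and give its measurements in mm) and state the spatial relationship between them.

A is a table: top 907 mm (x) × 880 mm (y), 49 mm thick, upper face at z = 734 mm, on four 52×52 mm square legs, each inset 47 mm from the nearest pair of top edges, running from z = 0 to the bottom of the top.

B is a four-legged stool. The seat is a 301×292×37 mm slab whose top surface is at z = 394 mm; four round legs, each 34 mm in diameter, run from the floor (z = 0) to the underside of the seat, each leg's axis is inset half a diameter from the nearest pair of seat edges (so the leg's bounding box is flush with the corner).

C is a chair: 485×472 mm seat, 28 mm thick, top at z = 461 mm, on four 41 mm square corner legs flush with the seat edges. A 19 mm thick backrest slab spans the full seat width, extending 388 mm above the seat top, its back face flush with the seat's +y edge.

Four stools sit around the table at the −y, +y, −x, +x sides. The chair is on top of the table.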